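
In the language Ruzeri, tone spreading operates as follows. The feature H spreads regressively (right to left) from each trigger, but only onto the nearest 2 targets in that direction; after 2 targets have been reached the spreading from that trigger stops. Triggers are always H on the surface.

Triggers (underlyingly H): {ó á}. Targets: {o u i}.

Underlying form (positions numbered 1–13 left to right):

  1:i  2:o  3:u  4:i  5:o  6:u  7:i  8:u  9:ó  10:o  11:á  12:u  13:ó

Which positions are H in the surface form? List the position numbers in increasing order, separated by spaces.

From /ó/ at 9 leftward: 8 /u/ → H; 7 /i/ → H; bound reached.
From /á/ at 11 leftward: 10 /o/ → H; 9 /ó/ is itself a trigger — this domain ends here.
From /ó/ at 13 leftward: 12 /u/ → H; 11 /á/ is itself a trigger — this domain ends here.
Targets with no active source: positions 1 2 3 4 5 6 stay [-high tone].

7 8 9 10 11 12 13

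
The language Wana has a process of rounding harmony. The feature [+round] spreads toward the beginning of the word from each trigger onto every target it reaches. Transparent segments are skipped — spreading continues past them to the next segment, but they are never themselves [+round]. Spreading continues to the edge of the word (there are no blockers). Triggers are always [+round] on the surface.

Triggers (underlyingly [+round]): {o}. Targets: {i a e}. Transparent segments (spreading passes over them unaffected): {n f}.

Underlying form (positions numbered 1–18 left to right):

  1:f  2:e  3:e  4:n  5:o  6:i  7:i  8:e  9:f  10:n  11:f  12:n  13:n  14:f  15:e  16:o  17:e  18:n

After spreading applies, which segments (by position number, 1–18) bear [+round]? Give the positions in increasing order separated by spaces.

2 3 5 6 7 8 15 16

From /o/ at 5 leftward: 4 /n/ transparent; 3 /e/ → [+round]; 2 /e/ → [+round]; 1 /f/ transparent; word edge.
From /o/ at 16 leftward: 15 /e/ → [+round]; 14 /f/ transparent; 13 /n/ transparent; 12 /n/ transparent; 11 /f/ transparent; 10 /n/ transparent; 9 /f/ transparent; 8 /e/ → [+round]; 7 /i/ → [+round]; 6 /i/ → [+round]; 5 /o/ is itself a trigger — this domain ends here.
Target with no active source: position 17 stays [-round].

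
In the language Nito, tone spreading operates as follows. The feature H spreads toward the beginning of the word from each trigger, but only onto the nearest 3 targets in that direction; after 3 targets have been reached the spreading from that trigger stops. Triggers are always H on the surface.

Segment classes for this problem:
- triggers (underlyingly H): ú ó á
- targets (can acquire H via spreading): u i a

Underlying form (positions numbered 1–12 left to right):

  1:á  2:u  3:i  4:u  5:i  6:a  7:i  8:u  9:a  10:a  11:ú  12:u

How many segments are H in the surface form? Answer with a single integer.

From /á/ at 1 leftward: word edge.
From /ú/ at 11 leftward: 10 /a/ → H; 9 /a/ → H; 8 /u/ → H; bound reached.
Targets with no active source: positions 2 3 4 5 6 7 12 stay [-high tone].
H positions on the surface: 1 8 9 10 11.

5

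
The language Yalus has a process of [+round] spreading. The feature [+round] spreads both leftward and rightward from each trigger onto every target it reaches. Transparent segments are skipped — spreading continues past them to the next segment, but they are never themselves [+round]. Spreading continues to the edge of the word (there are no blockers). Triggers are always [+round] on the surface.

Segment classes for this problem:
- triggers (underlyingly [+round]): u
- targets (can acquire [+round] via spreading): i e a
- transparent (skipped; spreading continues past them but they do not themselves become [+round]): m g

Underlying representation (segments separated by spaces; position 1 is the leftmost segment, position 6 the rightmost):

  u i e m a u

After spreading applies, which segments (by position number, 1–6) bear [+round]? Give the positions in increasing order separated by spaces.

1 2 3 5 6

From /u/ at 1 rightward: 2 /i/ → [+round]; 3 /e/ → [+round]; 4 /m/ transparent; 5 /a/ → [+round]; 6 /u/ is itself a trigger — this domain ends here.
From /u/ at 1 leftward: word edge.
From /u/ at 6 rightward: word edge.
From /u/ at 6 leftward: 5 /a/ → [+round]; 4 /m/ transparent; 3 /e/ → [+round]; 2 /i/ → [+round]; 1 /u/ is itself a trigger — this domain ends here.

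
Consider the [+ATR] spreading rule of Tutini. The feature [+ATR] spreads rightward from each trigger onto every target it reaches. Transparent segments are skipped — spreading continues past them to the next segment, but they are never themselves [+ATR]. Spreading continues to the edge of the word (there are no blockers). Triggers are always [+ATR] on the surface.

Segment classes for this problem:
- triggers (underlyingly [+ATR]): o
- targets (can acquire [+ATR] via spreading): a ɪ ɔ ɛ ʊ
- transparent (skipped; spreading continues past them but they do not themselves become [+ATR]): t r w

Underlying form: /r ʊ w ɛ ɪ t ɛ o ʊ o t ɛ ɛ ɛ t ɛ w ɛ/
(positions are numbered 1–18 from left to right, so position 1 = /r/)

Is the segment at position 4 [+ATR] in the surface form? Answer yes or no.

no

From /o/ at 8 rightward: 9 /ʊ/ → [+ATR]; 10 /o/ is itself a trigger — this domain ends here.
From /o/ at 10 rightward: 11 /t/ transparent; 12 /ɛ/ → [+ATR]; 13 /ɛ/ → [+ATR]; 14 /ɛ/ → [+ATR]; 15 /t/ transparent; 16 /ɛ/ → [+ATR]; 17 /w/ transparent; 18 /ɛ/ → [+ATR]; word edge.
Targets with no active source: positions 2 4 5 7 stay [-ATR].
[+ATR] positions on the surface: 8 9 10 12 13 14 16 18.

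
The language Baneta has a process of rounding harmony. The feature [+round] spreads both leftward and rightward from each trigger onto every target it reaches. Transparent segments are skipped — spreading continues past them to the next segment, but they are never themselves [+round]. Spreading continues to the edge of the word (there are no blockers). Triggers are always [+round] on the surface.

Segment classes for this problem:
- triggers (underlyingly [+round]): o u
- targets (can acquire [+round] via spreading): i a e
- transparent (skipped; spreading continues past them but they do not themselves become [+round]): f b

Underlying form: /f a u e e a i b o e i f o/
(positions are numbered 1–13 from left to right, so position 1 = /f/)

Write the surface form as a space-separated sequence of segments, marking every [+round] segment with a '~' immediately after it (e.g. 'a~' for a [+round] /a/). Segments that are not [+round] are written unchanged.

f a~ u~ e~ e~ a~ i~ b o~ e~ i~ f o~

From /u/ at 3 rightward: 4 /e/ → [+round]; 5 /e/ → [+round]; 6 /a/ → [+round]; 7 /i/ → [+round]; 8 /b/ transparent; 9 /o/ is itself a trigger — this domain ends here.
From /u/ at 3 leftward: 2 /a/ → [+round]; 1 /f/ transparent; word edge.
From /o/ at 9 rightward: 10 /e/ → [+round]; 11 /i/ → [+round]; 12 /f/ transparent; 13 /o/ is itself a trigger — this domain ends here.
From /o/ at 9 leftward: 8 /b/ transparent; 7 /i/ → [+round]; 6 /a/ → [+round]; 5 /e/ → [+round]; 4 /e/ → [+round]; 3 /u/ is itself a trigger — this domain ends here.
From /o/ at 13 rightward: word edge.
From /o/ at 13 leftward: 12 /f/ transparent; 11 /i/ → [+round]; 10 /e/ → [+round]; 9 /o/ is itself a trigger — this domain ends here.
[+round] positions on the surface: 2 3 4 5 6 7 9 10 11 13.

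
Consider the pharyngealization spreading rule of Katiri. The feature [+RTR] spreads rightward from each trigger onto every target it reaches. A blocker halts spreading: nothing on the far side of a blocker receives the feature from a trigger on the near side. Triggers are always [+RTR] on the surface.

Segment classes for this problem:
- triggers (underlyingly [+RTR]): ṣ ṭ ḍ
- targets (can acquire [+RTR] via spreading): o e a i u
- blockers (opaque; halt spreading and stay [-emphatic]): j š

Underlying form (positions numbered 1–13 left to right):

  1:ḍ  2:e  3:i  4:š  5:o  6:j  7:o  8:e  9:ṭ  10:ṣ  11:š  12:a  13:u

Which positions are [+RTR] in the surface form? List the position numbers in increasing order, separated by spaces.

From /ḍ/ at 1 rightward: 2 /e/ → [+RTR]; 3 /i/ → [+RTR]; 4 /š/ blocks.
From /ṭ/ at 9 rightward: 10 /ṣ/ is itself a trigger — this domain ends here.
From /ṣ/ at 10 rightward: 11 /š/ blocks.
Targets with no active source: positions 5 7 8 12 13 stay [-emphatic].

1 2 3 9 10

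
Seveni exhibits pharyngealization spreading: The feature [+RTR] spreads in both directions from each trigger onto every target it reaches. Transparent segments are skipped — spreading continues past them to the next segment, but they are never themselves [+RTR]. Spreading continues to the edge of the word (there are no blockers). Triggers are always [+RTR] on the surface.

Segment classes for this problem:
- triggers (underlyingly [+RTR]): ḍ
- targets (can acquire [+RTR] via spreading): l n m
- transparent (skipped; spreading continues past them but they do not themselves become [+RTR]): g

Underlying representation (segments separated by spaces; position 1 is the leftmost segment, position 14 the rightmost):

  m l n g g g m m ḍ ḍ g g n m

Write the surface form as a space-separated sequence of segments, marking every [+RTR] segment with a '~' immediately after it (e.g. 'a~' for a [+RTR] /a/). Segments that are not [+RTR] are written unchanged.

From /ḍ/ at 9 rightward: 10 /ḍ/ is itself a trigger — this domain ends here.
From /ḍ/ at 9 leftward: 8 /m/ → [+RTR]; 7 /m/ → [+RTR]; 6 /g/ transparent; 5 /g/ transparent; 4 /g/ transparent; 3 /n/ → [+RTR]; 2 /l/ → [+RTR]; 1 /m/ → [+RTR]; word edge.
From /ḍ/ at 10 rightward: 11 /g/ transparent; 12 /g/ transparent; 13 /n/ → [+RTR]; 14 /m/ → [+RTR]; word edge.
From /ḍ/ at 10 leftward: 9 /ḍ/ is itself a trigger — this domain ends here.
[+RTR] positions on the surface: 1 2 3 7 8 9 10 13 14.

m~ l~ n~ g g g m~ m~ ḍ~ ḍ~ g g n~ m~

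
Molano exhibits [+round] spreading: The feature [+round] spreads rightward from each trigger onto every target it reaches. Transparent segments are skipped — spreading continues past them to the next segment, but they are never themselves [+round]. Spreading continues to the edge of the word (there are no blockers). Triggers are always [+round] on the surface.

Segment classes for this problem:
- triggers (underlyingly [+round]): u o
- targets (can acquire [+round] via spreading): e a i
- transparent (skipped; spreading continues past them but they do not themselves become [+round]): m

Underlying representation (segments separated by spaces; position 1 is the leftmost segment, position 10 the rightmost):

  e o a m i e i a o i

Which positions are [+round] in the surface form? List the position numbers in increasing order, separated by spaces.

2 3 5 6 7 8 9 10

From /o/ at 2 rightward: 3 /a/ → [+round]; 4 /m/ transparent; 5 /i/ → [+round]; 6 /e/ → [+round]; 7 /i/ → [+round]; 8 /a/ → [+round]; 9 /o/ is itself a trigger — this domain ends here.
From /o/ at 9 rightward: 10 /i/ → [+round]; word edge.
Target with no active source: position 1 stays [-round].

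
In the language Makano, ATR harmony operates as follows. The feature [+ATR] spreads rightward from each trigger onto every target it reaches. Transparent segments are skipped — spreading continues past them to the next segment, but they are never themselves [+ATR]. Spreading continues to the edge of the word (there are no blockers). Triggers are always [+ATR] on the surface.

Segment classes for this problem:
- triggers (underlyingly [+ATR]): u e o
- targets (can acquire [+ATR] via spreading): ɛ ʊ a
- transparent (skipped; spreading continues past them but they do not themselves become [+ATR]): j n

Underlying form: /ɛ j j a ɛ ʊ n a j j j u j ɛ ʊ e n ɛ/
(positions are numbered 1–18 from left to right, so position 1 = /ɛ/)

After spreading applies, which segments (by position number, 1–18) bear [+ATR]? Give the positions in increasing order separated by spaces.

From /u/ at 12 rightward: 13 /j/ transparent; 14 /ɛ/ → [+ATR]; 15 /ʊ/ → [+ATR]; 16 /e/ is itself a trigger — this domain ends here.
From /e/ at 16 rightward: 17 /n/ transparent; 18 /ɛ/ → [+ATR]; word edge.
Targets with no active source: positions 1 4 5 6 8 stay [-ATR].

12 14 15 16 18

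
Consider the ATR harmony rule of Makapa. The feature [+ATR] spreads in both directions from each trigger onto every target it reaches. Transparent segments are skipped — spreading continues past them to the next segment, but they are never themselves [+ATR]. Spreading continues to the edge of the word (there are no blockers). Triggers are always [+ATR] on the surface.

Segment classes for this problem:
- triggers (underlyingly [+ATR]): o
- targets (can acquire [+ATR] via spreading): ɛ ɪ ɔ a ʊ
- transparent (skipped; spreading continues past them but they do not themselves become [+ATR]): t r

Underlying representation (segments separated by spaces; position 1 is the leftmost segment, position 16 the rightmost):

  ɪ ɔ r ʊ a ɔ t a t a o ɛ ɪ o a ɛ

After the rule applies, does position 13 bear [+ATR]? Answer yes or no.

From /o/ at 11 rightward: 12 /ɛ/ → [+ATR]; 13 /ɪ/ → [+ATR]; 14 /o/ is itself a trigger — this domain ends here.
From /o/ at 11 leftward: 10 /a/ → [+ATR]; 9 /t/ transparent; 8 /a/ → [+ATR]; 7 /t/ transparent; 6 /ɔ/ → [+ATR]; 5 /a/ → [+ATR]; 4 /ʊ/ → [+ATR]; 3 /r/ transparent; 2 /ɔ/ → [+ATR]; 1 /ɪ/ → [+ATR]; word edge.
From /o/ at 14 rightward: 15 /a/ → [+ATR]; 16 /ɛ/ → [+ATR]; word edge.
From /o/ at 14 leftward: 13 /ɪ/ → [+ATR]; 12 /ɛ/ → [+ATR]; 11 /o/ is itself a trigger — this domain ends here.
[+ATR] positions on the surface: 1 2 4 5 6 8 10 11 12 13 14 15 16.

yes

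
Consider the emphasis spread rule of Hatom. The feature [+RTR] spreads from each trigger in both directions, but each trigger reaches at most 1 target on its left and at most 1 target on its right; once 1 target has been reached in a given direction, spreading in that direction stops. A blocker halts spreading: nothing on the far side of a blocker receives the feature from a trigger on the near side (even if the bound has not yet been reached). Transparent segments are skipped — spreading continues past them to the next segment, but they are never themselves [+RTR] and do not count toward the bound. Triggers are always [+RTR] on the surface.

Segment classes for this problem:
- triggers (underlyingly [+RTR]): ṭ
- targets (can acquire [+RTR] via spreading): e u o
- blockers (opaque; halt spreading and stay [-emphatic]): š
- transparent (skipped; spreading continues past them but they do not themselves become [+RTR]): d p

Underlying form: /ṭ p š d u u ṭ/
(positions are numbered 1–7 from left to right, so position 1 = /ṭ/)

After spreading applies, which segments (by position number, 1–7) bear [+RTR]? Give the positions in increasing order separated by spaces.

From /ṭ/ at 1 rightward: 2 /p/ transparent; 3 /š/ blocks.
From /ṭ/ at 1 leftward: word edge.
From /ṭ/ at 7 rightward: word edge.
From /ṭ/ at 7 leftward: 6 /u/ → [+RTR]; bound reached.
Target with no active source: position 5 stays [-emphatic].

1 6 7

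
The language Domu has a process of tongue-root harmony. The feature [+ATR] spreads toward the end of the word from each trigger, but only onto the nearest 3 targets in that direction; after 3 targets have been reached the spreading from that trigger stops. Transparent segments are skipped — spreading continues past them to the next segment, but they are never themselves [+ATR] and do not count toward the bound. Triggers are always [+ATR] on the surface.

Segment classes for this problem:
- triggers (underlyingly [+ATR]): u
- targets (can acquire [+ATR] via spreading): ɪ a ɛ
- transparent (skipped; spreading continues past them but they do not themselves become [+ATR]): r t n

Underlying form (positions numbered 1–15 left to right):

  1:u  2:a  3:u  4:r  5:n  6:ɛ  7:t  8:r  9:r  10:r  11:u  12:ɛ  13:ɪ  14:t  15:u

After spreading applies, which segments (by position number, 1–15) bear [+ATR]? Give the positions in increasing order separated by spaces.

From /u/ at 1 rightward: 2 /a/ → [+ATR]; 3 /u/ is itself a trigger — this domain ends here.
From /u/ at 3 rightward: 4 /r/ transparent; 5 /n/ transparent; 6 /ɛ/ → [+ATR]; 7 /t/ transparent; 8 /r/ transparent; 9 /r/ transparent; 10 /r/ transparent; 11 /u/ is itself a trigger — this domain ends here.
From /u/ at 11 rightward: 12 /ɛ/ → [+ATR]; 13 /ɪ/ → [+ATR]; 14 /t/ transparent; 15 /u/ is itself a trigger — this domain ends here.
From /u/ at 15 rightward: word edge.

1 2 3 6 11 12 13 15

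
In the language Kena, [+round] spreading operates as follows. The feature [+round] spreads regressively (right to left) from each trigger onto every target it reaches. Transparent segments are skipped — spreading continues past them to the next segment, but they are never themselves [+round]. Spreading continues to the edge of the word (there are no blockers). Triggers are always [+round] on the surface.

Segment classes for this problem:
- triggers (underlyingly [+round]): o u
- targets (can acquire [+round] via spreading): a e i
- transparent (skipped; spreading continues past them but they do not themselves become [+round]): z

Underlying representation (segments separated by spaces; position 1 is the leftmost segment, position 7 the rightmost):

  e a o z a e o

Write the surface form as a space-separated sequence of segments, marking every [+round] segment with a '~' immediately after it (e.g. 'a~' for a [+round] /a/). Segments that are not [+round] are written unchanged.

From /o/ at 3 leftward: 2 /a/ → [+round]; 1 /e/ → [+round]; word edge.
From /o/ at 7 leftward: 6 /e/ → [+round]; 5 /a/ → [+round]; 4 /z/ transparent; 3 /o/ is itself a trigger — this domain ends here.
[+round] positions on the surface: 1 2 3 5 6 7.

e~ a~ o~ z a~ e~ o~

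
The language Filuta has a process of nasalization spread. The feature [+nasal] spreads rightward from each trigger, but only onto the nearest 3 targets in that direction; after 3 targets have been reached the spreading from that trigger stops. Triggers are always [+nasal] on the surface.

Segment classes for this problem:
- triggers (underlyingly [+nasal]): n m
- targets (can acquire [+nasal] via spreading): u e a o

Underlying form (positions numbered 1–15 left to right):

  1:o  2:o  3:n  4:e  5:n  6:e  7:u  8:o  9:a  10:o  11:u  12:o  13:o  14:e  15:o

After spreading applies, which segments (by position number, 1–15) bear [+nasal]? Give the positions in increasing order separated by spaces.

From /n/ at 3 rightward: 4 /e/ → [+nasal]; 5 /n/ is itself a trigger — this domain ends here.
From /n/ at 5 rightward: 6 /e/ → [+nasal]; 7 /u/ → [+nasal]; 8 /o/ → [+nasal]; bound reached.
Targets with no active source: positions 1 2 9 10 11 12 13 14 15 stay [-nasal].

3 4 5 6 7 8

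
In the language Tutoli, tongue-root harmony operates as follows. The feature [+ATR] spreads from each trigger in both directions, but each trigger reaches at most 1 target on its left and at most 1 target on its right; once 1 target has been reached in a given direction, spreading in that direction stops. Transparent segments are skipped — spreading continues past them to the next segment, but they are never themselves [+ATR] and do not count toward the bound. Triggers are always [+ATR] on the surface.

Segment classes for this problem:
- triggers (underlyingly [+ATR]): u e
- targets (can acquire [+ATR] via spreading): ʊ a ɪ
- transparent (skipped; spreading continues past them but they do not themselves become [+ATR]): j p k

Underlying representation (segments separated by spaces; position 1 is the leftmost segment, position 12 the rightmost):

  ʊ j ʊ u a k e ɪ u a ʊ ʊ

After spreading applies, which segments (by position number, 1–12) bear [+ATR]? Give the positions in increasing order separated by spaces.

From /u/ at 4 rightward: 5 /a/ → [+ATR]; bound reached.
From /u/ at 4 leftward: 3 /ʊ/ → [+ATR]; bound reached.
From /e/ at 7 rightward: 8 /ɪ/ → [+ATR]; bound reached.
From /e/ at 7 leftward: 6 /k/ transparent; 5 /a/ → [+ATR]; bound reached.
From /u/ at 9 rightward: 10 /a/ → [+ATR]; bound reached.
From /u/ at 9 leftward: 8 /ɪ/ → [+ATR]; bound reached.
Targets with no active source: positions 1 11 12 stay [-ATR].

3 4 5 7 8 9 10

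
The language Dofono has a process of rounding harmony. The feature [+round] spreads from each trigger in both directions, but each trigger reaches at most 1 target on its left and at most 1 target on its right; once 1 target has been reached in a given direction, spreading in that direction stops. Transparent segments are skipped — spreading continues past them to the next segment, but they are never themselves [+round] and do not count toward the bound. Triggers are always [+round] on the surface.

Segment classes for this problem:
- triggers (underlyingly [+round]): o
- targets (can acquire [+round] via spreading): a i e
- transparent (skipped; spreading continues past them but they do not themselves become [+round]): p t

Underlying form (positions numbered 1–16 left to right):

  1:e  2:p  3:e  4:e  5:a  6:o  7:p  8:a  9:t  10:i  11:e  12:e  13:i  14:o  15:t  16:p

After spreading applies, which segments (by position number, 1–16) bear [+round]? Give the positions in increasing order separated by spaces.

5 6 8 13 14

From /o/ at 6 rightward: 7 /p/ transparent; 8 /a/ → [+round]; bound reached.
From /o/ at 6 leftward: 5 /a/ → [+round]; bound reached.
From /o/ at 14 rightward: 15 /t/ transparent; 16 /p/ transparent; word edge.
From /o/ at 14 leftward: 13 /i/ → [+round]; bound reached.
Targets with no active source: positions 1 3 4 10 11 12 stay [-round].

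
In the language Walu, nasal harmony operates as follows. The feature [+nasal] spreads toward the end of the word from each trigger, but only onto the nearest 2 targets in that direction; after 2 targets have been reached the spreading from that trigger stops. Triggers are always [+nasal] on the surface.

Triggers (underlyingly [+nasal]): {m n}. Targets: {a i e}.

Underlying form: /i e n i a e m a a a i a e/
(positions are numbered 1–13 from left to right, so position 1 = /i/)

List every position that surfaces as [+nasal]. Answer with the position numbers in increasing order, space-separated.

From /n/ at 3 rightward: 4 /i/ → [+nasal]; 5 /a/ → [+nasal]; bound reached.
From /m/ at 7 rightward: 8 /a/ → [+nasal]; 9 /a/ → [+nasal]; bound reached.
Targets with no active source: positions 1 2 6 10 11 12 13 stay [-nasal].

3 4 5 7 8 9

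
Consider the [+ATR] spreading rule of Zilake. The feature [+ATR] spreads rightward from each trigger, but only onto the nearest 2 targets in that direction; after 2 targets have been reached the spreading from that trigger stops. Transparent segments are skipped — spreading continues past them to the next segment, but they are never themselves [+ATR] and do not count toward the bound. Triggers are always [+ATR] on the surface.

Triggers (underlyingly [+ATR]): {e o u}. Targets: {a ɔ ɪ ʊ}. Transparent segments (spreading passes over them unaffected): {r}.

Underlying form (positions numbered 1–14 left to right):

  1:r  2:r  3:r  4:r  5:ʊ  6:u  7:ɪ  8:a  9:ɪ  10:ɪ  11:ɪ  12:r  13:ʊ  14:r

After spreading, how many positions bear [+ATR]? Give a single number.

From /u/ at 6 rightward: 7 /ɪ/ → [+ATR]; 8 /a/ → [+ATR]; bound reached.
Targets with no active source: positions 5 9 10 11 13 stay [-ATR].
[+ATR] positions on the surface: 6 7 8.

3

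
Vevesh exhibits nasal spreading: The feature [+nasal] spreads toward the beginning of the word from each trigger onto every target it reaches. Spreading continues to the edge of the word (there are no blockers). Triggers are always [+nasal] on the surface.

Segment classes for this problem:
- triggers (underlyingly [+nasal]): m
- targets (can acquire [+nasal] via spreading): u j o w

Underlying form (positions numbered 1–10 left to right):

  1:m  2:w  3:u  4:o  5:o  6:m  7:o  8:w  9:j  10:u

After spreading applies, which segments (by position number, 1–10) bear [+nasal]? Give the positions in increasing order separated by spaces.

1 2 3 4 5 6

From /m/ at 1 leftward: word edge.
From /m/ at 6 leftward: 5 /o/ → [+nasal]; 4 /o/ → [+nasal]; 3 /u/ → [+nasal]; 2 /w/ → [+nasal]; 1 /m/ is itself a trigger — this domain ends here.
Targets with no active source: positions 7 8 9 10 stay [-nasal].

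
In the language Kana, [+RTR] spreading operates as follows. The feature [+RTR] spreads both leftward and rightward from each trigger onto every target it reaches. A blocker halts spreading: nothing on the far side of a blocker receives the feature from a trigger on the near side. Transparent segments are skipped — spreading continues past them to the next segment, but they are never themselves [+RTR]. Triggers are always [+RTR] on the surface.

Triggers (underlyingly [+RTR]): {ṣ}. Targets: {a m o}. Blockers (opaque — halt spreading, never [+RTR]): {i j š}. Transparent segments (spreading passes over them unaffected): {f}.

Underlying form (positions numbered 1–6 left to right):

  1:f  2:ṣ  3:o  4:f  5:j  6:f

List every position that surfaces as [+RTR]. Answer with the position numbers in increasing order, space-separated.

From /ṣ/ at 2 rightward: 3 /o/ → [+RTR]; 4 /f/ transparent; 5 /j/ blocks.
From /ṣ/ at 2 leftward: 1 /f/ transparent; word edge.

2 3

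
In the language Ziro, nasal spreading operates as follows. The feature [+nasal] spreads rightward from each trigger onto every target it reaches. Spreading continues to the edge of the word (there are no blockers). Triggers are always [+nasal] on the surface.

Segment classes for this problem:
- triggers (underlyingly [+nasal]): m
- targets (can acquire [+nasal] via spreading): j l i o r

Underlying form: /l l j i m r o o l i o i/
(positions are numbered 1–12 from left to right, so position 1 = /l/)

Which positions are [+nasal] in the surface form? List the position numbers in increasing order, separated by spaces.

From /m/ at 5 rightward: 6 /r/ → [+nasal]; 7 /o/ → [+nasal]; 8 /o/ → [+nasal]; 9 /l/ → [+nasal]; 10 /i/ → [+nasal]; 11 /o/ → [+nasal]; 12 /i/ → [+nasal]; word edge.
Targets with no active source: positions 1 2 3 4 stay [-nasal].

5 6 7 8 9 10 11 12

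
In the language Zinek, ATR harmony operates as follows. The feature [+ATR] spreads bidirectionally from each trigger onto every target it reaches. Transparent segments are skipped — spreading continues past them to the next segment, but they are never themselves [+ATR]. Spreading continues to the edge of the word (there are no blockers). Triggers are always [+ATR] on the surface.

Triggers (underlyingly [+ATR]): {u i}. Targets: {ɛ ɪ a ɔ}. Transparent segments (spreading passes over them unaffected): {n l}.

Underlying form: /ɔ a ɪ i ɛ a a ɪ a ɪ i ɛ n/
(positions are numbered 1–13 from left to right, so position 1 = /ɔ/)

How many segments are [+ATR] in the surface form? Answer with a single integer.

12

From /i/ at 4 rightward: 5 /ɛ/ → [+ATR]; 6 /a/ → [+ATR]; 7 /a/ → [+ATR]; 8 /ɪ/ → [+ATR]; 9 /a/ → [+ATR]; 10 /ɪ/ → [+ATR]; 11 /i/ is itself a trigger — this domain ends here.
From /i/ at 4 leftward: 3 /ɪ/ → [+ATR]; 2 /a/ → [+ATR]; 1 /ɔ/ → [+ATR]; word edge.
From /i/ at 11 rightward: 12 /ɛ/ → [+ATR]; 13 /n/ transparent; word edge.
From /i/ at 11 leftward: 10 /ɪ/ → [+ATR]; 9 /a/ → [+ATR]; 8 /ɪ/ → [+ATR]; 7 /a/ → [+ATR]; 6 /a/ → [+ATR]; 5 /ɛ/ → [+ATR]; 4 /i/ is itself a trigger — this domain ends here.
[+ATR] positions on the surface: 1 2 3 4 5 6 7 8 9 10 11 12.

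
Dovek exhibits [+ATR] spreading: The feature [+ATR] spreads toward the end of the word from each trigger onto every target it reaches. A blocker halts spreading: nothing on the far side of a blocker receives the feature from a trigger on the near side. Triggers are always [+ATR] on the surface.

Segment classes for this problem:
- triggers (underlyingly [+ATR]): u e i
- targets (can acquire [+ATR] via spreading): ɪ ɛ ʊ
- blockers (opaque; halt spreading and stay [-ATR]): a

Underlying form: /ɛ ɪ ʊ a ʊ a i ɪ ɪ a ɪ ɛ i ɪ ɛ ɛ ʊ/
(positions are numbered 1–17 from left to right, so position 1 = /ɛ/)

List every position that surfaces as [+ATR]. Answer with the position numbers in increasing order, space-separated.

From /i/ at 7 rightward: 8 /ɪ/ → [+ATR]; 9 /ɪ/ → [+ATR]; 10 /a/ blocks.
From /i/ at 13 rightward: 14 /ɪ/ → [+ATR]; 15 /ɛ/ → [+ATR]; 16 /ɛ/ → [+ATR]; 17 /ʊ/ → [+ATR]; word edge.
Targets with no active source: positions 1 2 3 5 11 12 stay [-ATR].

7 8 9 13 14 15 16 17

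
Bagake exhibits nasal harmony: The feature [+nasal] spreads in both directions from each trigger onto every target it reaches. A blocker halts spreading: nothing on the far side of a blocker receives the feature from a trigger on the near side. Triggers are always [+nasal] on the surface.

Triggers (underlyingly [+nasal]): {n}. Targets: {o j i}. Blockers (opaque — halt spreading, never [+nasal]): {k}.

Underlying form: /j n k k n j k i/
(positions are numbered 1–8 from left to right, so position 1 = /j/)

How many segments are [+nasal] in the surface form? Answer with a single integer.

4

From /n/ at 2 rightward: 3 /k/ blocks.
From /n/ at 2 leftward: 1 /j/ → [+nasal]; word edge.
From /n/ at 5 rightward: 6 /j/ → [+nasal]; 7 /k/ blocks.
From /n/ at 5 leftward: 4 /k/ blocks.
Target with no active source: position 8 stays [-nasal].
[+nasal] positions on the surface: 1 2 5 6.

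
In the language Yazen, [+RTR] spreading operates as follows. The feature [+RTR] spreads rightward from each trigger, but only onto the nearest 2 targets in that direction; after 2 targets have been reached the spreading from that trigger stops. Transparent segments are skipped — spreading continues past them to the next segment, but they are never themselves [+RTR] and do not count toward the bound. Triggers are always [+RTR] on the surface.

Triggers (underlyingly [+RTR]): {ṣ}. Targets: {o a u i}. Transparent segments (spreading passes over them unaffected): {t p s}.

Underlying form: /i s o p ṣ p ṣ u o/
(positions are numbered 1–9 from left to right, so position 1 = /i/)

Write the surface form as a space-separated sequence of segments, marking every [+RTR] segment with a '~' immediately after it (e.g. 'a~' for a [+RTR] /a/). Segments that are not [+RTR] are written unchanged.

i s o p ṣ~ p ṣ~ u~ o~

From /ṣ/ at 5 rightward: 6 /p/ transparent; 7 /ṣ/ is itself a trigger — this domain ends here.
From /ṣ/ at 7 rightward: 8 /u/ → [+RTR]; 9 /o/ → [+RTR]; bound reached.
Targets with no active source: positions 1 3 stay [-emphatic].
[+RTR] positions on the surface: 5 7 8 9.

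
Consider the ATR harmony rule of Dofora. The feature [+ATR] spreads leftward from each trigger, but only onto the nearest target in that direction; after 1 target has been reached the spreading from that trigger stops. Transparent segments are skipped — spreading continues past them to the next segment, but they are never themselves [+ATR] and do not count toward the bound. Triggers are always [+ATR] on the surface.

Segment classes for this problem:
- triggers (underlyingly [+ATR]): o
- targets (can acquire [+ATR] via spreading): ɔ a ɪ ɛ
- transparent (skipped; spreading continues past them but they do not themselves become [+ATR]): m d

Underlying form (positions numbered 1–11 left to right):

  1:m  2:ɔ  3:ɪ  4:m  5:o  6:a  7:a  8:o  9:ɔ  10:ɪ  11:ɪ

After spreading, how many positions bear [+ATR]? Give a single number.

4

From /o/ at 5 leftward: 4 /m/ transparent; 3 /ɪ/ → [+ATR]; bound reached.
From /o/ at 8 leftward: 7 /a/ → [+ATR]; bound reached.
Targets with no active source: positions 2 6 9 10 11 stay [-ATR].
[+ATR] positions on the surface: 3 5 7 8.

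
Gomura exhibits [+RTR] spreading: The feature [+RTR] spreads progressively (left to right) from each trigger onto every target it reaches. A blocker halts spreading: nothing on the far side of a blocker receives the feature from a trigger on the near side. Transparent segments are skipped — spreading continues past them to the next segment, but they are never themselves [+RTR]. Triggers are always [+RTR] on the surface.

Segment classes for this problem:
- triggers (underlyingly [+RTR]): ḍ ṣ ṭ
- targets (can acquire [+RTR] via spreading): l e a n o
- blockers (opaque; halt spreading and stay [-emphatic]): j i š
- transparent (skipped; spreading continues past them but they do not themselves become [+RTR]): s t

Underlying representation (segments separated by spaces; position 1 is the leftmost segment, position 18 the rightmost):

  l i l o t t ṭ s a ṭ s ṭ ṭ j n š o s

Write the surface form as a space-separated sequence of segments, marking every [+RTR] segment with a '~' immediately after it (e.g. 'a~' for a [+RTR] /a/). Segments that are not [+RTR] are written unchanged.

l i l o t t ṭ~ s a~ ṭ~ s ṭ~ ṭ~ j n š o s

From /ṭ/ at 7 rightward: 8 /s/ transparent; 9 /a/ → [+RTR]; 10 /ṭ/ is itself a trigger — this domain ends here.
From /ṭ/ at 10 rightward: 11 /s/ transparent; 12 /ṭ/ is itself a trigger — this domain ends here.
From /ṭ/ at 12 rightward: 13 /ṭ/ is itself a trigger — this domain ends here.
From /ṭ/ at 13 rightward: 14 /j/ blocks.
Targets with no active source: positions 1 3 4 15 17 stay [-emphatic].
[+RTR] positions on the surface: 7 9 10 12 13.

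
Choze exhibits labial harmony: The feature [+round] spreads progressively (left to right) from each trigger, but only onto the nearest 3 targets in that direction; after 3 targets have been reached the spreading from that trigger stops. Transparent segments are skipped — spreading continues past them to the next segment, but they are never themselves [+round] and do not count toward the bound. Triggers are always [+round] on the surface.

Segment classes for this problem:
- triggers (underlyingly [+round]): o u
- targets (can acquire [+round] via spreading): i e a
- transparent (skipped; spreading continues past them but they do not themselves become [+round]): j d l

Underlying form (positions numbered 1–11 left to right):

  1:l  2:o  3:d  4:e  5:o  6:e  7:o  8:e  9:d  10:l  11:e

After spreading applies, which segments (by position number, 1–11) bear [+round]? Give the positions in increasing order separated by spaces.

From /o/ at 2 rightward: 3 /d/ transparent; 4 /e/ → [+round]; 5 /o/ is itself a trigger — this domain ends here.
From /o/ at 5 rightward: 6 /e/ → [+round]; 7 /o/ is itself a trigger — this domain ends here.
From /o/ at 7 rightward: 8 /e/ → [+round]; 9 /d/ transparent; 10 /l/ transparent; 11 /e/ → [+round]; word edge.

2 4 5 6 7 8 11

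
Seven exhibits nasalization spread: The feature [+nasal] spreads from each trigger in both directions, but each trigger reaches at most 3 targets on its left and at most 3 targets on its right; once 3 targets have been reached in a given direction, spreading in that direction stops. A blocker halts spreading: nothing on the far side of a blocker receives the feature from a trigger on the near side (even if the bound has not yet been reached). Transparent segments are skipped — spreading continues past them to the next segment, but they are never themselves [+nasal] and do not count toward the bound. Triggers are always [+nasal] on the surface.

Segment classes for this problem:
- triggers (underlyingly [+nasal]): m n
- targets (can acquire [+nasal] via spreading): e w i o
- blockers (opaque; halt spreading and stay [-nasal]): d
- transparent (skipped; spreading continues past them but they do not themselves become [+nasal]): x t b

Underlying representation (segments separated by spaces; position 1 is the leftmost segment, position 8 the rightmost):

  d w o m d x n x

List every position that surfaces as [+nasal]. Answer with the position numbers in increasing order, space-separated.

2 3 4 7

From /m/ at 4 rightward: 5 /d/ blocks.
From /m/ at 4 leftward: 3 /o/ → [+nasal]; 2 /w/ → [+nasal]; 1 /d/ blocks.
From /n/ at 7 rightward: 8 /x/ transparent; word edge.
From /n/ at 7 leftward: 6 /x/ transparent; 5 /d/ blocks.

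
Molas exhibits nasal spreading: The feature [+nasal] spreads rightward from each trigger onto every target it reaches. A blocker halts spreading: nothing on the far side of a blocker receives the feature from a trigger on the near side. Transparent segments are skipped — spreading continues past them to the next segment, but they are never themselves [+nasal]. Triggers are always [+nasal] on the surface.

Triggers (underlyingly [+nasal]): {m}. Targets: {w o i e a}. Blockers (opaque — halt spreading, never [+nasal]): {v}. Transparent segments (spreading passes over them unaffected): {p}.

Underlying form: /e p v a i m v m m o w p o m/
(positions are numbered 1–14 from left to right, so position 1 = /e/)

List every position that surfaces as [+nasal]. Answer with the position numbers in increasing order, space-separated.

From /m/ at 6 rightward: 7 /v/ blocks.
From /m/ at 8 rightward: 9 /m/ is itself a trigger — this domain ends here.
From /m/ at 9 rightward: 10 /o/ → [+nasal]; 11 /w/ → [+nasal]; 12 /p/ transparent; 13 /o/ → [+nasal]; 14 /m/ is itself a trigger — this domain ends here.
From /m/ at 14 rightward: word edge.
Targets with no active source: positions 1 4 5 stay [-nasal].

6 8 9 10 11 13 14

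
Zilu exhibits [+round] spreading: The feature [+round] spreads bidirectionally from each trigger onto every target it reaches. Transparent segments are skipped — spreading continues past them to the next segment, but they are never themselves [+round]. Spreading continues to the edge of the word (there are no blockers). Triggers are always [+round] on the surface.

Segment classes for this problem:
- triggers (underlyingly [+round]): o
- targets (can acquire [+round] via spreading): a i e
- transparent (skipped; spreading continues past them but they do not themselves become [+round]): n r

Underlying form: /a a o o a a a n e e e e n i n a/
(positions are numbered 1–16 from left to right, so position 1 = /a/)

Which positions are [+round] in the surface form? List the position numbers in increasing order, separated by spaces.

From /o/ at 3 rightward: 4 /o/ is itself a trigger — this domain ends here.
From /o/ at 3 leftward: 2 /a/ → [+round]; 1 /a/ → [+round]; word edge.
From /o/ at 4 rightward: 5 /a/ → [+round]; 6 /a/ → [+round]; 7 /a/ → [+round]; 8 /n/ transparent; 9 /e/ → [+round]; 10 /e/ → [+round]; 11 /e/ → [+round]; 12 /e/ → [+round]; 13 /n/ transparent; 14 /i/ → [+round]; 15 /n/ transparent; 16 /a/ → [+round]; word edge.
From /o/ at 4 leftward: 3 /o/ is itself a trigger — this domain ends here.

1 2 3 4 5 6 7 9 10 11 12 14 16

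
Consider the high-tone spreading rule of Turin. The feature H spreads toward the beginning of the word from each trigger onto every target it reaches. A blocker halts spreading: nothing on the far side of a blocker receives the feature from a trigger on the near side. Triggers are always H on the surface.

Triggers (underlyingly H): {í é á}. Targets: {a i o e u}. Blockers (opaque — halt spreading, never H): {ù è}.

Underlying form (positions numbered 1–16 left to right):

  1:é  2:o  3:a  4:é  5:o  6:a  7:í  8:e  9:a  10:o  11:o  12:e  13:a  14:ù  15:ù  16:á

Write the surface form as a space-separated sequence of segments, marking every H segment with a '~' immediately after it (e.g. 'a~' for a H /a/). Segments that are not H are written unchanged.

é~ o~ a~ é~ o~ a~ í~ e a o o e a ù ù á~

From /é/ at 1 leftward: word edge.
From /é/ at 4 leftward: 3 /a/ → H; 2 /o/ → H; 1 /é/ is itself a trigger — this domain ends here.
From /í/ at 7 leftward: 6 /a/ → H; 5 /o/ → H; 4 /é/ is itself a trigger — this domain ends here.
From /á/ at 16 leftward: 15 /ù/ blocks.
Targets with no active source: positions 8 9 10 11 12 13 stay [-high tone].
H positions on the surface: 1 2 3 4 5 6 7 16.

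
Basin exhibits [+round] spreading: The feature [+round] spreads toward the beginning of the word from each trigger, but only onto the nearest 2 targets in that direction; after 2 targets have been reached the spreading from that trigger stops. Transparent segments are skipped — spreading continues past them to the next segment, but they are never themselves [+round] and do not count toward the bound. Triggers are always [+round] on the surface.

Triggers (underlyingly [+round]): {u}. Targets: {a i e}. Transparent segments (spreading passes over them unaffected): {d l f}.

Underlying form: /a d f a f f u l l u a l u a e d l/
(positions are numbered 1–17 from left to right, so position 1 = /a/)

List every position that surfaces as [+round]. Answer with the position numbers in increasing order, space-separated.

1 4 7 10 11 13

From /u/ at 7 leftward: 6 /f/ transparent; 5 /f/ transparent; 4 /a/ → [+round]; 3 /f/ transparent; 2 /d/ transparent; 1 /a/ → [+round]; bound reached.
From /u/ at 10 leftward: 9 /l/ transparent; 8 /l/ transparent; 7 /u/ is itself a trigger — this domain ends here.
From /u/ at 13 leftward: 12 /l/ transparent; 11 /a/ → [+round]; 10 /u/ is itself a trigger — this domain ends here.
Targets with no active source: positions 14 15 stay [-round].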